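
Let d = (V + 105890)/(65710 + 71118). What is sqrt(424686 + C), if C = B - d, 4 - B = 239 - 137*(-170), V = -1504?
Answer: 3*sqrt(208624513289206)/68414 ≈ 633.37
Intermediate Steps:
B = -23525 (B = 4 - (239 - 137*(-170)) = 4 - (239 + 23290) = 4 - 1*23529 = 4 - 23529 = -23525)
d = 52193/68414 (d = (-1504 + 105890)/(65710 + 71118) = 104386/136828 = 104386*(1/136828) = 52193/68414 ≈ 0.76290)
C = -1609491543/68414 (C = -23525 - 1*52193/68414 = -23525 - 52193/68414 = -1609491543/68414 ≈ -23526.)
sqrt(424686 + C) = sqrt(424686 - 1609491543/68414) = sqrt(27444976461/68414) = 3*sqrt(208624513289206)/68414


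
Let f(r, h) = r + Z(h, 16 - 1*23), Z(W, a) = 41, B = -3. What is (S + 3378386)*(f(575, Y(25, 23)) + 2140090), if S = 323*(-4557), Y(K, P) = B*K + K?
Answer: 4081202471350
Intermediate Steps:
Y(K, P) = -2*K (Y(K, P) = -3*K + K = -2*K)
f(r, h) = 41 + r (f(r, h) = r + 41 = 41 + r)
S = -1471911
(S + 3378386)*(f(575, Y(25, 23)) + 2140090) = (-1471911 + 3378386)*((41 + 575) + 2140090) = 1906475*(616 + 2140090) = 1906475*2140706 = 4081202471350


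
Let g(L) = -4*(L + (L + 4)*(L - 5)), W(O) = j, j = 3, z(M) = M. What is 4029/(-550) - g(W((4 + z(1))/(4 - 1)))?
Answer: -28229/550 ≈ -51.325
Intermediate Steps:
W(O) = 3
g(L) = -4*L - 4*(-5 + L)*(4 + L) (g(L) = -4*(L + (4 + L)*(-5 + L)) = -4*(L + (-5 + L)*(4 + L)) = -4*L - 4*(-5 + L)*(4 + L))
4029/(-550) - g(W((4 + z(1))/(4 - 1))) = 4029/(-550) - (80 - 4*3²) = 4029*(-1/550) - (80 - 4*9) = -4029/550 - (80 - 36) = -4029/550 - 1*44 = -4029/550 - 44 = -28229/550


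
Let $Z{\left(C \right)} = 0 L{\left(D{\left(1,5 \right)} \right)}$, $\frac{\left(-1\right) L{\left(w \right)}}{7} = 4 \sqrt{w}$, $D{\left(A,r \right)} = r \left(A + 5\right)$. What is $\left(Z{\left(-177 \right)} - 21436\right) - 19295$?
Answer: $-40731$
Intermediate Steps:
$D{\left(A,r \right)} = r \left(5 + A\right)$
$L{\left(w \right)} = - 28 \sqrt{w}$ ($L{\left(w \right)} = - 7 \cdot 4 \sqrt{w} = - 28 \sqrt{w}$)
$Z{\left(C \right)} = 0$ ($Z{\left(C \right)} = 0 \left(- 28 \sqrt{5 \left(5 + 1\right)}\right) = 0 \left(- 28 \sqrt{5 \cdot 6}\right) = 0 \left(- 28 \sqrt{30}\right) = 0$)
$\left(Z{\left(-177 \right)} - 21436\right) - 19295 = \left(0 - 21436\right) - 19295 = -21436 - 19295 = -40731$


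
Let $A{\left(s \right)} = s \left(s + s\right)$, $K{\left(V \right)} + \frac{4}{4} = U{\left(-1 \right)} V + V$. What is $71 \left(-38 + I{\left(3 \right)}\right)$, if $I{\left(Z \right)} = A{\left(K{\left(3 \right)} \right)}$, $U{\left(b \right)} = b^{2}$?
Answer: $852$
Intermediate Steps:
$K{\left(V \right)} = -1 + 2 V$ ($K{\left(V \right)} = -1 + \left(\left(-1\right)^{2} V + V\right) = -1 + \left(1 V + V\right) = -1 + \left(V + V\right) = -1 + 2 V$)
$A{\left(s \right)} = 2 s^{2}$ ($A{\left(s \right)} = s 2 s = 2 s^{2}$)
$I{\left(Z \right)} = 50$ ($I{\left(Z \right)} = 2 \left(-1 + 2 \cdot 3\right)^{2} = 2 \left(-1 + 6\right)^{2} = 2 \cdot 5^{2} = 2 \cdot 25 = 50$)
$71 \left(-38 + I{\left(3 \right)}\right) = 71 \left(-38 + 50\right) = 71 \cdot 12 = 852$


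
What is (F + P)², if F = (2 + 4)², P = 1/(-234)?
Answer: 70946929/54756 ≈ 1295.7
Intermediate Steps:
P = -1/234 ≈ -0.0042735
F = 36 (F = 6² = 36)
(F + P)² = (36 - 1/234)² = (8423/234)² = 70946929/54756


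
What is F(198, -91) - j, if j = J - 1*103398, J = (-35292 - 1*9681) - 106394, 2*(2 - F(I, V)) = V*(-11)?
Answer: 508533/2 ≈ 2.5427e+5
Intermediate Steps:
F(I, V) = 2 + 11*V/2 (F(I, V) = 2 - V*(-11)/2 = 2 - (-11)*V/2 = 2 + 11*V/2)
J = -151367 (J = (-35292 - 9681) - 106394 = -44973 - 106394 = -151367)
j = -254765 (j = -151367 - 1*103398 = -151367 - 103398 = -254765)
F(198, -91) - j = (2 + (11/2)*(-91)) - 1*(-254765) = (2 - 1001/2) + 254765 = -997/2 + 254765 = 508533/2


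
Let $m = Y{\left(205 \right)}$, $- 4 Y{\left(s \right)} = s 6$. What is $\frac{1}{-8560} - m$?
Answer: $\frac{2632199}{8560} \approx 307.5$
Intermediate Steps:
$Y{\left(s \right)} = - \frac{3 s}{2}$ ($Y{\left(s \right)} = - \frac{s 6}{4} = - \frac{6 s}{4} = - \frac{3 s}{2}$)
$m = - \frac{615}{2}$ ($m = \left(- \frac{3}{2}\right) 205 = - \frac{615}{2} \approx -307.5$)
$\frac{1}{-8560} - m = \frac{1}{-8560} - - \frac{615}{2} = - \frac{1}{8560} + \frac{615}{2} = \frac{2632199}{8560}$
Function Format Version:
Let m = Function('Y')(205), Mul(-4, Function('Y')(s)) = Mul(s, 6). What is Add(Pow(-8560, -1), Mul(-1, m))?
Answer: Rational(2632199, 8560) ≈ 307.50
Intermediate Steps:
Function('Y')(s) = Mul(Rational(-3, 2), s) (Function('Y')(s) = Mul(Rational(-1, 4), Mul(s, 6)) = Mul(Rational(-1, 4), Mul(6, s)) = Mul(Rational(-3, 2), s))
m = Rational(-615, 2) (m = Mul(Rational(-3, 2), 205) = Rational(-615, 2) ≈ -307.50)
Add(Pow(-8560, -1), Mul(-1, m)) = Add(Pow(-8560, -1), Mul(-1, Rational(-615, 2))) = Add(Rational(-1, 8560), Rational(615, 2)) = Rational(2632199, 8560)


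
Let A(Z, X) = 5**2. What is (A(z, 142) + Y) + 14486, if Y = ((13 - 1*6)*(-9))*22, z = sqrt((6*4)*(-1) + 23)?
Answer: 13125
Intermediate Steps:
z = I (z = sqrt(24*(-1) + 23) = sqrt(-24 + 23) = sqrt(-1) = I ≈ 1.0*I)
Y = -1386 (Y = ((13 - 6)*(-9))*22 = (7*(-9))*22 = -63*22 = -1386)
A(Z, X) = 25
(A(z, 142) + Y) + 14486 = (25 - 1386) + 14486 = -1361 + 14486 = 13125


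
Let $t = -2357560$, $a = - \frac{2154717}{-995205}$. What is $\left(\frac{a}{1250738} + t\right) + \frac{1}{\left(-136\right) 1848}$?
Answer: $- \frac{122922468573022409330719}{52139698914515520} \approx -2.3576 \cdot 10^{6}$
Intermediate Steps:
$a = \frac{718239}{331735}$ ($a = \left(-2154717\right) \left(- \frac{1}{995205}\right) = \frac{718239}{331735} \approx 2.1651$)
$\left(\frac{a}{1250738} + t\right) + \frac{1}{\left(-136\right) 1848} = \left(\frac{718239}{331735 \cdot 1250738} - 2357560\right) + \frac{1}{\left(-136\right) 1848} = \left(\frac{718239}{331735} \cdot \frac{1}{1250738} - 2357560\right) + \frac{1}{-251328} = \left(\frac{718239}{414913570430} - 2357560\right) - \frac{1}{251328} = - \frac{978183637102232561}{414913570430} - \frac{1}{251328} = - \frac{122922468573022409330719}{52139698914515520}$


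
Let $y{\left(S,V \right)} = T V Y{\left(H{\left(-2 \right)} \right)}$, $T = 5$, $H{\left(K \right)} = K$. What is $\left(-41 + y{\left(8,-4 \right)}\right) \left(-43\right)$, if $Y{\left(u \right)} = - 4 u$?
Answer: $8643$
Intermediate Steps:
$y{\left(S,V \right)} = 40 V$ ($y{\left(S,V \right)} = 5 V \left(\left(-4\right) \left(-2\right)\right) = 5 V 8 = 40 V$)
$\left(-41 + y{\left(8,-4 \right)}\right) \left(-43\right) = \left(-41 + 40 \left(-4\right)\right) \left(-43\right) = \left(-41 - 160\right) \left(-43\right) = \left(-201\right) \left(-43\right) = 8643$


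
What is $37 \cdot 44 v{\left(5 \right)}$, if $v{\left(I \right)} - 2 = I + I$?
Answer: $19536$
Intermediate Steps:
$v{\left(I \right)} = 2 + 2 I$ ($v{\left(I \right)} = 2 + \left(I + I\right) = 2 + 2 I$)
$37 \cdot 44 v{\left(5 \right)} = 37 \cdot 44 \left(2 + 2 \cdot 5\right) = 1628 \left(2 + 10\right) = 1628 \cdot 12 = 19536$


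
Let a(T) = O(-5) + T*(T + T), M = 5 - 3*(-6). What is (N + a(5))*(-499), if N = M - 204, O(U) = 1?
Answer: 64870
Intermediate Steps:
M = 23 (M = 5 + 18 = 23)
N = -181 (N = 23 - 204 = -181)
a(T) = 1 + 2*T**2 (a(T) = 1 + T*(T + T) = 1 + T*(2*T) = 1 + 2*T**2)
(N + a(5))*(-499) = (-181 + (1 + 2*5**2))*(-499) = (-181 + (1 + 2*25))*(-499) = (-181 + (1 + 50))*(-499) = (-181 + 51)*(-499) = -130*(-499) = 64870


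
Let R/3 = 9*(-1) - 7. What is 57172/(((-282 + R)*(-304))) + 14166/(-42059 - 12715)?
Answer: 23755639/76318440 ≈ 0.31127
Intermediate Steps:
R = -48 (R = 3*(9*(-1) - 7) = 3*(-9 - 7) = 3*(-16) = -48)
57172/(((-282 + R)*(-304))) + 14166/(-42059 - 12715) = 57172/(((-282 - 48)*(-304))) + 14166/(-42059 - 12715) = 57172/((-330*(-304))) + 14166/(-54774) = 57172/100320 + 14166*(-1/54774) = 57172*(1/100320) - 787/3043 = 14293/25080 - 787/3043 = 23755639/76318440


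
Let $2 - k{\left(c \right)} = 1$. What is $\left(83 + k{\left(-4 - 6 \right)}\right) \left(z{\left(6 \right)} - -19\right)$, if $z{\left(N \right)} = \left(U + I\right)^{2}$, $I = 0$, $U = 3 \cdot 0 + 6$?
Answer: $4620$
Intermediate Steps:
$k{\left(c \right)} = 1$ ($k{\left(c \right)} = 2 - 1 = 1$)
$U = 6$ ($U = 0 + 6 = 6$)
$z{\left(N \right)} = 36$ ($z{\left(N \right)} = \left(6 + 0\right)^{2} = 6^{2} = 36$)
$\left(83 + k{\left(-4 - 6 \right)}\right) \left(z{\left(6 \right)} - -19\right) = \left(83 + 1\right) \left(36 - -19\right) = 84 \left(36 + 19\right) = 84 \cdot 55 = 4620$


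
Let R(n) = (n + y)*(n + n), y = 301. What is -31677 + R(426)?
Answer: 587727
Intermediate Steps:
R(n) = 2*n*(301 + n) (R(n) = (n + 301)*(n + n) = (301 + n)*(2*n) = 2*n*(301 + n))
-31677 + R(426) = -31677 + 2*426*(301 + 426) = -31677 + 2*426*727 = -31677 + 619404 = 587727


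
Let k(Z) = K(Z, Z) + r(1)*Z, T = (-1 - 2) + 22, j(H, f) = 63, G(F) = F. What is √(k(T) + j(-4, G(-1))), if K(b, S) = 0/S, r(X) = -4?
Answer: I*√13 ≈ 3.6056*I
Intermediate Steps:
T = 19 (T = -3 + 22 = 19)
K(b, S) = 0
k(Z) = -4*Z (k(Z) = 0 - 4*Z = -4*Z)
√(k(T) + j(-4, G(-1))) = √(-4*19 + 63) = √(-76 + 63) = √(-13) = I*√13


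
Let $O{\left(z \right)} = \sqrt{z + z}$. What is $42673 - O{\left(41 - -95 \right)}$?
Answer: $42673 - 4 \sqrt{17} \approx 42657.0$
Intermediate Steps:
$O{\left(z \right)} = \sqrt{2} \sqrt{z}$ ($O{\left(z \right)} = \sqrt{2 z} = \sqrt{2} \sqrt{z}$)
$42673 - O{\left(41 - -95 \right)} = 42673 - \sqrt{2} \sqrt{41 - -95} = 42673 - \sqrt{2} \sqrt{41 + 95} = 42673 - \sqrt{2} \sqrt{136} = 42673 - \sqrt{2} \cdot 2 \sqrt{34} = 42673 - 4 \sqrt{17}$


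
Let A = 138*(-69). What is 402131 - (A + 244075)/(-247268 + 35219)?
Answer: 85271710972/212049 ≈ 4.0213e+5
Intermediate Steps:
A = -9522
402131 - (A + 244075)/(-247268 + 35219) = 402131 - (-9522 + 244075)/(-247268 + 35219) = 402131 - 234553/(-212049) = 402131 - 234553*(-1)/212049 = 402131 - 1*(-234553/212049) = 402131 + 234553/212049 = 85271710972/212049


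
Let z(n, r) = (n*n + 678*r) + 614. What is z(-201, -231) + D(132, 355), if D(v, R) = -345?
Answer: -115948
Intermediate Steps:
z(n, r) = 614 + n² + 678*r (z(n, r) = (n² + 678*r) + 614 = 614 + n² + 678*r)
z(-201, -231) + D(132, 355) = (614 + (-201)² + 678*(-231)) - 345 = (614 + 40401 - 156618) - 345 = -115603 - 345 = -115948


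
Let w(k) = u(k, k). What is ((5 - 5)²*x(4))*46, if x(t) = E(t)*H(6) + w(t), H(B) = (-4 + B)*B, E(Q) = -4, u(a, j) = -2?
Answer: 0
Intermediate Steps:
w(k) = -2
H(B) = B*(-4 + B)
x(t) = -50 (x(t) = -24*(-4 + 6) - 2 = -24*2 - 2 = -4*12 - 2 = -48 - 2 = -50)
((5 - 5)²*x(4))*46 = ((5 - 5)²*(-50))*46 = (0²*(-50))*46 = (0*(-50))*46 = 0*46 = 0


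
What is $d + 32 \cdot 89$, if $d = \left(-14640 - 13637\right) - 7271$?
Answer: $-32700$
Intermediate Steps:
$d = -35548$ ($d = -28277 - 7271 = -35548$)
$d + 32 \cdot 89 = -35548 + 32 \cdot 89 = -35548 + 2848 = -32700$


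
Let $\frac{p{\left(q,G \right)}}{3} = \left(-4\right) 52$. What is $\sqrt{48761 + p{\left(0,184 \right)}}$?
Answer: $\sqrt{48137} \approx 219.4$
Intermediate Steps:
$p{\left(q,G \right)} = -624$ ($p{\left(q,G \right)} = 3 \left(\left(-4\right) 52\right) = 3 \left(-208\right) = -624$)
$\sqrt{48761 + p{\left(0,184 \right)}} = \sqrt{48761 - 624} = \sqrt{48137}$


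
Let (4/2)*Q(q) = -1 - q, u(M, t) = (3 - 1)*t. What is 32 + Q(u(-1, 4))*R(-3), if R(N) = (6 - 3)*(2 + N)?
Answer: 91/2 ≈ 45.500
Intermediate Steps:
u(M, t) = 2*t
Q(q) = -1/2 - q/2 (Q(q) = (-1 - q)/2 = -1/2 - q/2)
R(N) = 6 + 3*N (R(N) = 3*(2 + N) = 6 + 3*N)
32 + Q(u(-1, 4))*R(-3) = 32 + (-1/2 - 4)*(6 + 3*(-3)) = 32 + (-1/2 - 1/2*8)*(6 - 9) = 32 + (-1/2 - 4)*(-3) = 32 - 9/2*(-3) = 32 + 27/2 = 91/2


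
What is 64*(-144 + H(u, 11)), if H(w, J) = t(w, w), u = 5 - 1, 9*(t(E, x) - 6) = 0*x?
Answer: -8832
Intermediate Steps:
t(E, x) = 6 (t(E, x) = 6 + (0*x)/9 = 6 + (⅑)*0 = 6 + 0 = 6)
u = 4
H(w, J) = 6
64*(-144 + H(u, 11)) = 64*(-144 + 6) = 64*(-138) = -8832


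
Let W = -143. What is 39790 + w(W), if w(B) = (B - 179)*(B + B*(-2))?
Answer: -6256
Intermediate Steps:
w(B) = -B*(-179 + B) (w(B) = (-179 + B)*(B - 2*B) = (-179 + B)*(-B) = -B*(-179 + B))
39790 + w(W) = 39790 - 143*(179 - 1*(-143)) = 39790 - 143*(179 + 143) = 39790 - 143*322 = 39790 - 46046 = -6256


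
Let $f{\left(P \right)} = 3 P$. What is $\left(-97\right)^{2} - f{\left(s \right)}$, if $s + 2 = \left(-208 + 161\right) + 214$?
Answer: $8914$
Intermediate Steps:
$s = 165$ ($s = -2 + \left(\left(-208 + 161\right) + 214\right) = -2 + \left(-47 + 214\right) = -2 + 167 = 165$)
$\left(-97\right)^{2} - f{\left(s \right)} = \left(-97\right)^{2} - 3 \cdot 165 = 9409 - 495 = 8914$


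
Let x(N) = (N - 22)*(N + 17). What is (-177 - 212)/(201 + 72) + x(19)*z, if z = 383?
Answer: -11292761/273 ≈ -41365.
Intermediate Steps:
x(N) = (-22 + N)*(17 + N)
(-177 - 212)/(201 + 72) + x(19)*z = (-177 - 212)/(201 + 72) + (-374 + 19**2 - 5*19)*383 = -389/273 + (-374 + 361 - 95)*383 = -389*1/273 - 108*383 = -389/273 - 41364 = -11292761/273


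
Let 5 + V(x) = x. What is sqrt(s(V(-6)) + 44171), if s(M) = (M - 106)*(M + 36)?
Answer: sqrt(41246) ≈ 203.09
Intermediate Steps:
V(x) = -5 + x
s(M) = (-106 + M)*(36 + M)
sqrt(s(V(-6)) + 44171) = sqrt((-3816 + (-5 - 6)**2 - 70*(-5 - 6)) + 44171) = sqrt((-3816 + (-11)**2 - 70*(-11)) + 44171) = sqrt((-3816 + 121 + 770) + 44171) = sqrt(-2925 + 44171) = sqrt(41246)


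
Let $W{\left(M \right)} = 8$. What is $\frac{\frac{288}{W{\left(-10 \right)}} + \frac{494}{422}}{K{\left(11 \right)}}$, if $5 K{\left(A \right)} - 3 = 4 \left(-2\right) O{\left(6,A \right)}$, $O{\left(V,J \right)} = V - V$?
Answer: $\frac{39215}{633} \approx 61.951$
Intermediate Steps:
$O{\left(V,J \right)} = 0$
$K{\left(A \right)} = \frac{3}{5}$ ($K{\left(A \right)} = \frac{3}{5} + \frac{4 \left(-2\right) 0}{5} = \frac{3}{5} + \frac{\left(-8\right) 0}{5} = \frac{3}{5} + \frac{1}{5} \cdot 0 = \frac{3}{5} + 0 = \frac{3}{5}$)
$\frac{\frac{288}{W{\left(-10 \right)}} + \frac{494}{422}}{K{\left(11 \right)}} = \frac{\frac{288}{8} + \frac{494}{422}}{\frac{3}{5}} = \left(288 \cdot \frac{1}{8} + 494 \cdot \frac{1}{422}\right) \frac{5}{3} = \left(36 + \frac{247}{211}\right) \frac{5}{3} = \frac{7843}{211} \cdot \frac{5}{3} = \frac{39215}{633}$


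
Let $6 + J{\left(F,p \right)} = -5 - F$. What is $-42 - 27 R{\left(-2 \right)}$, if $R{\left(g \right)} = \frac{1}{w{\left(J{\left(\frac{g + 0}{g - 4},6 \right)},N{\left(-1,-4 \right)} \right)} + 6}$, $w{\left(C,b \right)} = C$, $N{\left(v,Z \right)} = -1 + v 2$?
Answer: $- \frac{591}{16} \approx -36.938$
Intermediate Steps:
$J{\left(F,p \right)} = -11 - F$ ($J{\left(F,p \right)} = -6 - \left(5 + F\right) = -11 - F$)
$N{\left(v,Z \right)} = -1 + 2 v$
$R{\left(g \right)} = \frac{1}{-5 - \frac{g}{-4 + g}}$ ($R{\left(g \right)} = \frac{1}{\left(-11 - \frac{g + 0}{g - 4}\right) + 6} = \frac{1}{\left(-11 - \frac{g}{-4 + g}\right) + 6} = \frac{1}{-5 - \frac{g}{-4 + g}}$)
$-42 - 27 R{\left(-2 \right)} = -42 - 27 \frac{4 - -2}{2 \left(-10 + 3 \left(-2\right)\right)} = -42 - 27 \frac{4 + 2}{2 \left(-10 - 6\right)} = -42 - 27 \cdot \frac{1}{2} \frac{1}{-16} \cdot 6 = -42 - 27 \cdot \frac{1}{2} \left(- \frac{1}{16}\right) 6 = -42 - - \frac{81}{16} = -42 + \frac{81}{16} = - \frac{591}{16}$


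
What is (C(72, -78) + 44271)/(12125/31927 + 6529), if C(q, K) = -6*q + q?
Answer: 155771833/23162612 ≈ 6.7251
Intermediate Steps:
C(q, K) = -5*q
(C(72, -78) + 44271)/(12125/31927 + 6529) = (-5*72 + 44271)/(12125/31927 + 6529) = (-360 + 44271)/(12125*(1/31927) + 6529) = 43911/(12125/31927 + 6529) = 43911/(208463508/31927) = 43911*(31927/208463508) = 155771833/23162612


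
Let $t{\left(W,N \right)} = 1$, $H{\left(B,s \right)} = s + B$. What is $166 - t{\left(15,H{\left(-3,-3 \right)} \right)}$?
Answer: $165$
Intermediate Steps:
$H{\left(B,s \right)} = B + s$
$166 - t{\left(15,H{\left(-3,-3 \right)} \right)} = 166 - 1 = 165$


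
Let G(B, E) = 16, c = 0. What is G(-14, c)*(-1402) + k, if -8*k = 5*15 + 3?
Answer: -89767/4 ≈ -22442.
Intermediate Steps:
k = -39/4 (k = -(5*15 + 3)/8 = -(75 + 3)/8 = -⅛*78 = -39/4 ≈ -9.7500)
G(-14, c)*(-1402) + k = 16*(-1402) - 39/4 = -22432 - 39/4 = -89767/4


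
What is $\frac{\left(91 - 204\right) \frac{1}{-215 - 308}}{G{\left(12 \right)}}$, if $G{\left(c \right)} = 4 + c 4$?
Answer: $\frac{113}{27196} \approx 0.004155$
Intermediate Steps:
$G{\left(c \right)} = 4 + 4 c$
$\frac{\left(91 - 204\right) \frac{1}{-215 - 308}}{G{\left(12 \right)}} = \frac{\left(91 - 204\right) \frac{1}{-215 - 308}}{4 + 4 \cdot 12} = \frac{\left(-113\right) \frac{1}{-523}}{4 + 48} = \frac{\left(-113\right) \left(- \frac{1}{523}\right)}{52} = \frac{113}{523} \cdot \frac{1}{52} = \frac{113}{27196}$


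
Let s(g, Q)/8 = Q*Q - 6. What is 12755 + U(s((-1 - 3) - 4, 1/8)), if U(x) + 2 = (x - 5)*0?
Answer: 12753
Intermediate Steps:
s(g, Q) = -48 + 8*Q² (s(g, Q) = 8*(Q*Q - 6) = 8*(Q² - 6) = 8*(-6 + Q²) = -48 + 8*Q²)
U(x) = -2 (U(x) = -2 + (x - 5)*0 = -2 + (-5 + x)*0 = -2 + 0 = -2)
12755 + U(s((-1 - 3) - 4, 1/8)) = 12755 - 2 = 12753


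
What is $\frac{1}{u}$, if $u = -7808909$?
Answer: $- \frac{1}{7808909} \approx -1.2806 \cdot 10^{-7}$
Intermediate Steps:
$\frac{1}{u} = \frac{1}{-7808909} = - \frac{1}{7808909}$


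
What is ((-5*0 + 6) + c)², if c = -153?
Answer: 21609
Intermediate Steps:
((-5*0 + 6) + c)² = ((-5*0 + 6) - 153)² = ((0 + 6) - 153)² = (6 - 153)² = (-147)² = 21609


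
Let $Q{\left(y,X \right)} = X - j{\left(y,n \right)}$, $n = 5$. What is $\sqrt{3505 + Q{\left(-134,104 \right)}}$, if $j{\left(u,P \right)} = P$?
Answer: $2 \sqrt{901} \approx 60.033$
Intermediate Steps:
$Q{\left(y,X \right)} = -5 + X$ ($Q{\left(y,X \right)} = X - 5 = -5 + X$)
$\sqrt{3505 + Q{\left(-134,104 \right)}} = \sqrt{3505 + \left(-5 + 104\right)} = \sqrt{3505 + 99} = \sqrt{3604} = 2 \sqrt{901}$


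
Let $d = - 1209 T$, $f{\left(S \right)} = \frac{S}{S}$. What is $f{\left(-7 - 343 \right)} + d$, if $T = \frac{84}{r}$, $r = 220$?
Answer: $- \frac{25334}{55} \approx -460.62$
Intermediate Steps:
$T = \frac{21}{55}$ ($T = \frac{84}{220} = 84 \cdot \frac{1}{220} = \frac{21}{55} \approx 0.38182$)
$f{\left(S \right)} = 1$
$d = - \frac{25389}{55}$ ($d = \left(-1209\right) \frac{21}{55} = - \frac{25389}{55} \approx -461.62$)
$f{\left(-7 - 343 \right)} + d = 1 - \frac{25389}{55} = - \frac{25334}{55}$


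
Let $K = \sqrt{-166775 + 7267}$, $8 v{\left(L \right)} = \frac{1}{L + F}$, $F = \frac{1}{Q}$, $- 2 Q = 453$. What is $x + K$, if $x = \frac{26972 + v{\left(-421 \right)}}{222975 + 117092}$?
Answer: $\frac{41151719387}{518847023240} + 2 i \sqrt{39877} \approx 0.079314 + 399.38 i$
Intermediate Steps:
$Q = - \frac{453}{2}$ ($Q = \left(- \frac{1}{2}\right) 453 = - \frac{453}{2} \approx -226.5$)
$F = - \frac{2}{453}$ ($F = \frac{1}{- \frac{453}{2}} = - \frac{2}{453} \approx -0.004415$)
$v{\left(L \right)} = \frac{1}{8 \left(- \frac{2}{453} + L\right)}$ ($v{\left(L \right)} = \frac{1}{8 \left(L - \frac{2}{453}\right)} = \frac{1}{8 \left(- \frac{2}{453} + L\right)}$)
$x = \frac{41151719387}{518847023240}$ ($x = \frac{26972 + \frac{453}{8 \left(-2 + 453 \left(-421\right)\right)}}{222975 + 117092} = \frac{26972 + \frac{453}{8 \left(-2 - 190713\right)}}{340067} = \left(26972 + \frac{453}{8 \left(-190715\right)}\right) \frac{1}{340067} = \left(26972 + \frac{453}{8} \left(- \frac{1}{190715}\right)\right) \frac{1}{340067} = \left(26972 - \frac{453}{1525720}\right) \frac{1}{340067} = \frac{41151719387}{1525720} \cdot \frac{1}{340067} = \frac{41151719387}{518847023240} \approx 0.079314$)
$K = 2 i \sqrt{39877}$ ($K = \sqrt{-159508} = 2 i \sqrt{39877} \approx 399.38 i$)
$x + K = \frac{41151719387}{518847023240} + 2 i \sqrt{39877}$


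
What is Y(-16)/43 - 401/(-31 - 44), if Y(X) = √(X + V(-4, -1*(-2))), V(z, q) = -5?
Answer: 401/75 + I*√21/43 ≈ 5.3467 + 0.10657*I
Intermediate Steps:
Y(X) = √(-5 + X) (Y(X) = √(X - 5) = √(-5 + X))
Y(-16)/43 - 401/(-31 - 44) = √(-5 - 16)/43 - 401/(-31 - 44) = √(-21)*(1/43) - 401/(-75) = (I*√21)*(1/43) - 401*(-1/75) = I*√21/43 + 401/75 = 401/75 + I*√21/43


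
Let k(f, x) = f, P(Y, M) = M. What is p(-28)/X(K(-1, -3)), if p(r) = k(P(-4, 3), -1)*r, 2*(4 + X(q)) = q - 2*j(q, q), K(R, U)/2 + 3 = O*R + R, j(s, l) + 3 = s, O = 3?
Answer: -14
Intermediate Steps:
j(s, l) = -3 + s
K(R, U) = -6 + 8*R (K(R, U) = -6 + 2*(3*R + R) = -6 + 2*(4*R) = -6 + 8*R)
X(q) = -1 - q/2 (X(q) = -4 + (q - 2*(-3 + q))/2 = -4 + (q + (6 - 2*q))/2 = -4 + (6 - q)/2 = -4 + (3 - q/2) = -1 - q/2)
p(r) = 3*r
p(-28)/X(K(-1, -3)) = (3*(-28))/(-1 - (-6 + 8*(-1))/2) = -84/(-1 - (-6 - 8)/2) = -84/(-1 - ½*(-14)) = -84/(-1 + 7) = -84/6 = -84*⅙ = -14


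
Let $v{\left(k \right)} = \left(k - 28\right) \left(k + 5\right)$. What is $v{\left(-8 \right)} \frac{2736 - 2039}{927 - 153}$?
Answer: $\frac{4182}{43} \approx 97.256$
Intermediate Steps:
$v{\left(k \right)} = \left(-28 + k\right) \left(5 + k\right)$
$v{\left(-8 \right)} \frac{2736 - 2039}{927 - 153} = \left(-140 + \left(-8\right)^{2} - -184\right) \frac{2736 - 2039}{927 - 153} = \left(-140 + 64 + 184\right) \frac{697}{774} = 108 \cdot 697 \cdot \frac{1}{774} = 108 \cdot \frac{697}{774} = \frac{4182}{43}$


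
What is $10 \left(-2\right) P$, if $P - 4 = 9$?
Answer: $-260$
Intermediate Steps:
$P = 13$ ($P = 4 + 9 = 13$)
$10 \left(-2\right) P = 10 \left(-2\right) 13 = \left(-20\right) 13 = -260$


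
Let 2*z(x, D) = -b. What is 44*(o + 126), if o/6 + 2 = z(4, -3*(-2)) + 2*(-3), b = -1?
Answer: 3564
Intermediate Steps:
z(x, D) = 1/2 (z(x, D) = (-1*(-1))/2 = (1/2)*1 = 1/2)
o = -45 (o = -12 + 6*(1/2 + 2*(-3)) = -12 + 6*(1/2 - 6) = -12 + 6*(-11/2) = -12 - 33 = -45)
44*(o + 126) = 44*(-45 + 126) = 44*81 = 3564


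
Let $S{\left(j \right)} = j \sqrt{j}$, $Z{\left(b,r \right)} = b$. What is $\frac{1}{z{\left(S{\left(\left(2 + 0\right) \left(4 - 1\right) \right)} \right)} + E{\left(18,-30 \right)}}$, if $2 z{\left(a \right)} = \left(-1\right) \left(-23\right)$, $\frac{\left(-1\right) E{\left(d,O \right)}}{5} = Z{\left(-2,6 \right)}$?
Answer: $\frac{2}{43} \approx 0.046512$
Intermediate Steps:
$E{\left(d,O \right)} = 10$ ($E{\left(d,O \right)} = \left(-5\right) \left(-2\right) = 10$)
$S{\left(j \right)} = j^{\frac{3}{2}}$
$z{\left(a \right)} = \frac{23}{2}$ ($z{\left(a \right)} = \frac{\left(-1\right) \left(-23\right)}{2} = \frac{1}{2} \cdot 23 = \frac{23}{2}$)
$\frac{1}{z{\left(S{\left(\left(2 + 0\right) \left(4 - 1\right) \right)} \right)} + E{\left(18,-30 \right)}} = \frac{1}{\frac{23}{2} + 10} = \frac{1}{\frac{43}{2}} = \frac{2}{43}$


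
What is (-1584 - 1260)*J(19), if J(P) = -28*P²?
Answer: 28747152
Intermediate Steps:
(-1584 - 1260)*J(19) = (-1584 - 1260)*(-28*19²) = -(-79632)*361 = -2844*(-10108) = 28747152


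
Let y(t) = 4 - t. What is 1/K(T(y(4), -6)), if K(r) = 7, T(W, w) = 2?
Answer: 1/7 ≈ 0.14286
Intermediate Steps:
1/K(T(y(4), -6)) = 1/7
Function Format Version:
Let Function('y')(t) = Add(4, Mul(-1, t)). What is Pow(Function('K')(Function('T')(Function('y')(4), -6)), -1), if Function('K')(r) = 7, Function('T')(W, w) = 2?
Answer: Rational(1, 7) ≈ 0.14286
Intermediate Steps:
Pow(Function('K')(Function('T')(Function('y')(4), -6)), -1) = Pow(7, -1) = Rational(1, 7)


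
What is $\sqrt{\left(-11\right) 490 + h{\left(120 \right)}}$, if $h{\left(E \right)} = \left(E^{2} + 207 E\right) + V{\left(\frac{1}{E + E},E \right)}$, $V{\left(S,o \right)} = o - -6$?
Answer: $2 \sqrt{8494} \approx 184.33$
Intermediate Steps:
$V{\left(S,o \right)} = 6 + o$ ($V{\left(S,o \right)} = o + 6 = 6 + o$)
$h{\left(E \right)} = 6 + E^{2} + 208 E$ ($h{\left(E \right)} = \left(E^{2} + 207 E\right) + \left(6 + E\right) = 6 + E^{2} + 208 E$)
$\sqrt{\left(-11\right) 490 + h{\left(120 \right)}} = \sqrt{\left(-11\right) 490 + \left(6 + 120^{2} + 208 \cdot 120\right)} = \sqrt{-5390 + \left(6 + 14400 + 24960\right)} = \sqrt{-5390 + 39366} = \sqrt{33976} = 2 \sqrt{8494}$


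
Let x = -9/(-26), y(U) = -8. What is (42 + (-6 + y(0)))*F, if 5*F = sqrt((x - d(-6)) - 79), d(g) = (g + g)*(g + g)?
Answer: 14*I*sqrt(150514)/65 ≈ 83.561*I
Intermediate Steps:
x = 9/26 (x = -9*(-1/26) = 9/26 ≈ 0.34615)
d(g) = 4*g**2 (d(g) = (2*g)*(2*g) = 4*g**2)
F = I*sqrt(150514)/130 (F = sqrt((9/26 - 4*(-6)**2) - 79)/5 = sqrt((9/26 - 4*36) - 79)/5 = sqrt((9/26 - 1*144) - 79)/5 = sqrt((9/26 - 144) - 79)/5 = sqrt(-3735/26 - 79)/5 = sqrt(-5789/26)/5 = (I*sqrt(150514)/26)/5 = I*sqrt(150514)/130 ≈ 2.9843*I)
(42 + (-6 + y(0)))*F = (42 + (-6 - 8))*(I*sqrt(150514)/130) = (42 - 14)*(I*sqrt(150514)/130) = 28*(I*sqrt(150514)/130) = 14*I*sqrt(150514)/65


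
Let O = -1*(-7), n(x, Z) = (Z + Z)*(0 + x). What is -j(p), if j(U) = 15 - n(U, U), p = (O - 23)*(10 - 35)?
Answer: 319985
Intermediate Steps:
n(x, Z) = 2*Z*x (n(x, Z) = (2*Z)*x = 2*Z*x)
O = 7
p = 400 (p = (7 - 23)*(10 - 35) = -16*(-25) = 400)
j(U) = 15 - 2*U**2 (j(U) = 15 - 2*U*U = 15 - 2*U**2)
-j(p) = -(15 - 2*400**2) = -(15 - 2*160000) = -(15 - 320000) = -1*(-319985) = 319985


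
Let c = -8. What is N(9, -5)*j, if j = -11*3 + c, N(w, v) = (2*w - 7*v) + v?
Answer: -1968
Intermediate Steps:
N(w, v) = -6*v + 2*w (N(w, v) = (-7*v + 2*w) + v = -6*v + 2*w)
j = -41 (j = -11*3 - 8 = -33 - 8 = -41)
N(9, -5)*j = (-6*(-5) + 2*9)*(-41) = (30 + 18)*(-41) = 48*(-41) = -1968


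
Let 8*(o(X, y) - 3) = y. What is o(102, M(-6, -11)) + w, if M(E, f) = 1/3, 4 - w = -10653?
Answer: 255841/24 ≈ 10660.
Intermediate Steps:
w = 10657 (w = 4 - 1*(-10653) = 4 + 10653 = 10657)
M(E, f) = ⅓
o(X, y) = 3 + y/8
o(102, M(-6, -11)) + w = (3 + (⅛)*(⅓)) + 10657 = (3 + 1/24) + 10657 = 73/24 + 10657 = 255841/24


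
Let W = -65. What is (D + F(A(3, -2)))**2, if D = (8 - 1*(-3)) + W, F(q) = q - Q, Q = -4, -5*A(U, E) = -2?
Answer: 61504/25 ≈ 2460.2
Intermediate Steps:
A(U, E) = 2/5 (A(U, E) = -1/5*(-2) = 2/5)
F(q) = 4 + q (F(q) = q - 1*(-4) = q + 4 = 4 + q)
D = -54 (D = (8 - 1*(-3)) - 65 = (8 + 3) - 65 = 11 - 65 = -54)
(D + F(A(3, -2)))**2 = (-54 + (4 + 2/5))**2 = (-54 + 22/5)**2 = (-248/5)**2 = 61504/25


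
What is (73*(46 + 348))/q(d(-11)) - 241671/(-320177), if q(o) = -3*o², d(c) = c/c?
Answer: -9208205861/960531 ≈ -9586.6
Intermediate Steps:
d(c) = 1
(73*(46 + 348))/q(d(-11)) - 241671/(-320177) = (73*(46 + 348))/((-3*1²)) - 241671/(-320177) = (73*394)/((-3*1)) - 241671*(-1/320177) = 28762/(-3) + 241671/320177 = 28762*(-⅓) + 241671/320177 = -28762/3 + 241671/320177 = -9208205861/960531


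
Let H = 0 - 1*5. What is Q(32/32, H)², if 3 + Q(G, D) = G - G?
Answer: 9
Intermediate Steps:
H = -5 (H = 0 - 5 = -5)
Q(G, D) = -3 (Q(G, D) = -3 + (G - G) = -3 + 0 = -3)
Q(32/32, H)² = (-3)² = 9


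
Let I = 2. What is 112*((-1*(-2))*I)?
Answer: 448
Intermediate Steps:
112*((-1*(-2))*I) = 112*(-1*(-2)*2) = 112*(2*2) = 112*4 = 448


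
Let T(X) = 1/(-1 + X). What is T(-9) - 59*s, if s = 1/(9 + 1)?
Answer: -6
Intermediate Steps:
s = ⅒ (s = 1/10 = ⅒ ≈ 0.10000)
T(-9) - 59*s = 1/(-1 - 9) - 59*⅒ = 1/(-10) - 59/10 = -⅒ - 59/10 = -6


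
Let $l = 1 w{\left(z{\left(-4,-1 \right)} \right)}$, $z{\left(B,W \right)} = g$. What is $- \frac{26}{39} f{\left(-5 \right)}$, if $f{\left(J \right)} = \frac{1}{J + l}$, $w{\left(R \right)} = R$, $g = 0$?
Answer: $\frac{2}{15} \approx 0.13333$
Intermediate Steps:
$z{\left(B,W \right)} = 0$
$l = 0$ ($l = 1 \cdot 0 = 0$)
$f{\left(J \right)} = \frac{1}{J}$ ($f{\left(J \right)} = \frac{1}{J + 0} = \frac{1}{J}$)
$- \frac{26}{39} f{\left(-5 \right)} = \frac{\left(-26\right) \frac{1}{39}}{-5} = \left(-26\right) \frac{1}{39} \left(- \frac{1}{5}\right) = \left(- \frac{2}{3}\right) \left(- \frac{1}{5}\right) = \frac{2}{15}$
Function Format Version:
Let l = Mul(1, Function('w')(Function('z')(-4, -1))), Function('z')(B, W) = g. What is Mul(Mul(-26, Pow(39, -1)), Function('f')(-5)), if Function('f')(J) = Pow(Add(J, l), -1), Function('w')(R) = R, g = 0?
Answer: Rational(2, 15) ≈ 0.13333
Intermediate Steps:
Function('z')(B, W) = 0
l = 0 (l = Mul(1, 0) = 0)
Function('f')(J) = Pow(J, -1) (Function('f')(J) = Pow(Add(J, 0), -1) = Pow(J, -1))
Mul(Mul(-26, Pow(39, -1)), Function('f')(-5)) = Mul(Mul(-26, Pow(39, -1)), Pow(-5, -1)) = Mul(Mul(-26, Rational(1, 39)), Rational(-1, 5)) = Mul(Rational(-2, 3), Rational(-1, 5)) = Rational(2, 15)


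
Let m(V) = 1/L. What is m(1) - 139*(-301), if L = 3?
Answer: 125518/3 ≈ 41839.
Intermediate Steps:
m(V) = 1/3
m(1) - 139*(-301) = 1/3 - 139*(-301) = 1/3 + 41839 = 125518/3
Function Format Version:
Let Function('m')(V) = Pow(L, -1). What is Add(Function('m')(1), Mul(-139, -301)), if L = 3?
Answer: Rational(125518, 3) ≈ 41839.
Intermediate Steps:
Function('m')(V) = Rational(1, 3) (Function('m')(V) = Pow(3, -1) = Rational(1, 3))
Add(Function('m')(1), Mul(-139, -301)) = Add(Rational(1, 3), Mul(-139, -301)) = Add(Rational(1, 3), 41839) = Rational(125518, 3)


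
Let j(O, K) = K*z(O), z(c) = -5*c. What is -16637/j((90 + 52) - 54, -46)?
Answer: -16637/20240 ≈ -0.82199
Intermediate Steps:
j(O, K) = -5*K*O (j(O, K) = K*(-5*O) = -5*K*O)
-16637/j((90 + 52) - 54, -46) = -16637*1/(230*((90 + 52) - 54)) = -16637*1/(230*(142 - 54)) = -16637/((-5*(-46)*88)) = -16637/20240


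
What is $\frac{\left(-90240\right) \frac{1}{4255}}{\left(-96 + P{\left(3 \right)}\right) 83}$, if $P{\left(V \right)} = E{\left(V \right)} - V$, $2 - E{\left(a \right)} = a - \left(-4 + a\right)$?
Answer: $\frac{18048}{7133933} \approx 0.0025299$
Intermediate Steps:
$E{\left(a \right)} = -2$ ($E{\left(a \right)} = 2 - \left(a - \left(-4 + a\right)\right) = 2 - 4 = -2$)
$P{\left(V \right)} = -2 - V$
$\frac{\left(-90240\right) \frac{1}{4255}}{\left(-96 + P{\left(3 \right)}\right) 83} = \frac{\left(-90240\right) \frac{1}{4255}}{\left(-96 - 5\right) 83} = - \frac{18048}{851 \left(-96 - 5\right) 83} = - \frac{18048}{851 \left(\left(-101\right) 83\right)} = - \frac{18048}{851 \left(-8383\right)} = \left(- \frac{18048}{851}\right) \left(- \frac{1}{8383}\right) = \frac{18048}{7133933}$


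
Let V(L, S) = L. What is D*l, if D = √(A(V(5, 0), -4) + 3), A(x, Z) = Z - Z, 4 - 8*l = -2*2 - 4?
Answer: 3*√3/2 ≈ 2.5981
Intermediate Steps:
l = 3/2 (l = ½ - (-2*2 - 4)/8 = ½ - (-4 - 4)/8 = ½ - ⅛*(-8) = ½ + 1 = 3/2 ≈ 1.5000)
A(x, Z) = 0
D = √3 (D = √(0 + 3) = √3 ≈ 1.7320)
D*l = √3*(3/2) = 3*√3/2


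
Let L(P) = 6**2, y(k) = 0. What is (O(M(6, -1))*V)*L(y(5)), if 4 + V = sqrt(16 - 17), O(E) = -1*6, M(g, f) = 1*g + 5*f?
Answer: 864 - 216*I ≈ 864.0 - 216.0*I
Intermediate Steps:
M(g, f) = g + 5*f
O(E) = -6
V = -4 + I (V = -4 + sqrt(16 - 17) = -4 + sqrt(-1) = -4 + I ≈ -4.0 + 1.0*I)
L(P) = 36
(O(M(6, -1))*V)*L(y(5)) = -6*(-4 + I)*36 = (24 - 6*I)*36 = 864 - 216*I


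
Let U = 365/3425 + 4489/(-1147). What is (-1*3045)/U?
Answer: 27499325/34382 ≈ 799.82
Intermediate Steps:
U = -2991234/785695 (U = 365*(1/3425) + 4489*(-1/1147) = 73/685 - 4489/1147 = -2991234/785695 ≈ -3.8071)
(-1*3045)/U = (-1*3045)/(-2991234/785695) = -3045*(-785695/2991234) = 27499325/34382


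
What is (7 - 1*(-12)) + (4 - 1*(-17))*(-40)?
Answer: -821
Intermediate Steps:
(7 - 1*(-12)) + (4 - 1*(-17))*(-40) = (7 + 12) + (4 + 17)*(-40) = 19 + 21*(-40) = 19 - 840 = -821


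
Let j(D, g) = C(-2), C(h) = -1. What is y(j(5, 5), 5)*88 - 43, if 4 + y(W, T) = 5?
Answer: 45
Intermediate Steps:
j(D, g) = -1
y(W, T) = 1 (y(W, T) = -4 + 5 = 1)
y(j(5, 5), 5)*88 - 43 = 1*88 - 43 = 88 - 43 = 45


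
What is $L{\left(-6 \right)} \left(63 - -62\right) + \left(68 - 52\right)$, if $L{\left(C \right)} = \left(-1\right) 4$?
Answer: $-484$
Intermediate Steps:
$L{\left(C \right)} = -4$
$L{\left(-6 \right)} \left(63 - -62\right) + \left(68 - 52\right) = - 4 \left(63 - -62\right) + \left(68 - 52\right) = - 4 \left(63 + 62\right) + 16 = \left(-4\right) 125 + 16 = -500 + 16 = -484$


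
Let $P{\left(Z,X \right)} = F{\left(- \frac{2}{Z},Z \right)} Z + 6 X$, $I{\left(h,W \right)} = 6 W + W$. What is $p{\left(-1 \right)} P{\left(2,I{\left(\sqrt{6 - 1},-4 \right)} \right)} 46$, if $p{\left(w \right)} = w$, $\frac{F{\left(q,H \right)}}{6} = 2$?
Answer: $6624$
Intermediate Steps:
$F{\left(q,H \right)} = 12$ ($F{\left(q,H \right)} = 6 \cdot 2 = 12$)
$I{\left(h,W \right)} = 7 W$
$P{\left(Z,X \right)} = 6 X + 12 Z$ ($P{\left(Z,X \right)} = 12 Z + 6 X = 6 X + 12 Z$)
$p{\left(-1 \right)} P{\left(2,I{\left(\sqrt{6 - 1},-4 \right)} \right)} 46 = - (6 \cdot 7 \left(-4\right) + 12 \cdot 2) 46 = - (6 \left(-28\right) + 24) 46 = - (-168 + 24) 46 = \left(-1\right) \left(-144\right) 46 = 144 \cdot 46 = 6624$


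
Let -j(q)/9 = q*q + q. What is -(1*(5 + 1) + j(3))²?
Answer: -10404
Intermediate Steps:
j(q) = -9*q - 9*q² (j(q) = -9*(q*q + q) = -9*(q² + q) = -9*(q + q²) = -9*q - 9*q²)
-(1*(5 + 1) + j(3))² = -(1*(5 + 1) - 9*3*(1 + 3))² = -(1*6 - 9*3*4)² = -(6 - 108)² = -1*(-102)² = -1*10404 = -10404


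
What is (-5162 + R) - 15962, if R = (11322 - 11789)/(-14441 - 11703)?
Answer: -552265389/26144 ≈ -21124.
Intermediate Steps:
R = 467/26144 (R = -467/(-26144) = -467*(-1/26144) = 467/26144 ≈ 0.017863)
(-5162 + R) - 15962 = (-5162 + 467/26144) - 15962 = -134954861/26144 - 15962 = -552265389/26144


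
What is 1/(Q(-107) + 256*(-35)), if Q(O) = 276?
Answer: -1/8684 ≈ -0.00011515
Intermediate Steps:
1/(Q(-107) + 256*(-35)) = 1/(276 + 256*(-35)) = 1/(276 - 8960) = 1/(-8684) = -1/8684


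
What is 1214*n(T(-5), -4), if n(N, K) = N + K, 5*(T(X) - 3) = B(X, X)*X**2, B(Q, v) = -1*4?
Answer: -25494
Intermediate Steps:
B(Q, v) = -4
T(X) = 3 - 4*X**2/5 (T(X) = 3 + (-4*X**2)/5 = 3 - 4*X**2/5)
n(N, K) = K + N
1214*n(T(-5), -4) = 1214*(-4 + (3 - 4/5*(-5)**2)) = 1214*(-4 + (3 - 4/5*25)) = 1214*(-4 + (3 - 20)) = 1214*(-4 - 17) = 1214*(-21) = -25494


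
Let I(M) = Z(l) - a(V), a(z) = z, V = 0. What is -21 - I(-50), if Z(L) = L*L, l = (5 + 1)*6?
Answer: -1317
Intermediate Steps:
l = 36 (l = 6*6 = 36)
Z(L) = L²
I(M) = 1296 (I(M) = 36² - 1*0 = 1296 + 0 = 1296)
-21 - I(-50) = -21 - 1*1296 = -21 - 1296 = -1317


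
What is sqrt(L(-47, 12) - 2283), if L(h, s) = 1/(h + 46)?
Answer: 2*I*sqrt(571) ≈ 47.791*I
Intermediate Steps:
L(h, s) = 1/(46 + h)
sqrt(L(-47, 12) - 2283) = sqrt(1/(46 - 47) - 2283) = sqrt(1/(-1) - 2283) = sqrt(-1 - 2283) = sqrt(-2284) = 2*I*sqrt(571)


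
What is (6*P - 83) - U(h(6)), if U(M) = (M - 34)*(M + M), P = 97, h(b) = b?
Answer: 835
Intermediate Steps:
U(M) = 2*M*(-34 + M) (U(M) = (-34 + M)*(2*M) = 2*M*(-34 + M))
(6*P - 83) - U(h(6)) = (6*97 - 83) - 2*6*(-34 + 6) = (582 - 83) - 2*6*(-28) = 499 - 1*(-336) = 499 + 336 = 835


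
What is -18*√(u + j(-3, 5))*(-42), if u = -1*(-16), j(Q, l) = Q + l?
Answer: 2268*√2 ≈ 3207.4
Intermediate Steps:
u = 16
-18*√(u + j(-3, 5))*(-42) = -18*√(16 + (-3 + 5))*(-42) = -18*√(16 + 2)*(-42) = -54*√2*(-42) = 2268*√2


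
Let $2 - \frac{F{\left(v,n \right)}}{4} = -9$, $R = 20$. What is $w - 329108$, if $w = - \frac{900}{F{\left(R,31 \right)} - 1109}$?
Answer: $- \frac{23366608}{71} \approx -3.2911 \cdot 10^{5}$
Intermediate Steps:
$F{\left(v,n \right)} = 44$ ($F{\left(v,n \right)} = 8 - -36 = 8 + 36 = 44$)
$w = \frac{60}{71}$ ($w = - \frac{900}{44 - 1109} = - \frac{900}{-1065} = \left(-900\right) \left(- \frac{1}{1065}\right) = \frac{60}{71} \approx 0.84507$)
$w - 329108 = \frac{60}{71} - 329108 = - \frac{23366608}{71}$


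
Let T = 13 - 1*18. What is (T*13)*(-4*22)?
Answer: 5720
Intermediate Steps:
T = -5 (T = 13 - 18 = -5)
(T*13)*(-4*22) = (-5*13)*(-4*22) = -65*(-88) = 5720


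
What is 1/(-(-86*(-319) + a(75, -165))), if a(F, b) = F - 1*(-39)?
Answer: -1/27548 ≈ -3.6300e-5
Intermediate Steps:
a(F, b) = 39 + F (a(F, b) = F + 39 = 39 + F)
1/(-(-86*(-319) + a(75, -165))) = 1/(-(-86*(-319) + (39 + 75))) = 1/(-(27434 + 114)) = 1/(-1*27548) = 1/(-27548) = -1/27548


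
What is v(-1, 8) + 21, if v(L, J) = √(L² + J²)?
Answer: 21 + √65 ≈ 29.062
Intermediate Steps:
v(L, J) = √(J² + L²)
v(-1, 8) + 21 = √(8² + (-1)²) + 21 = √(64 + 1) + 21 = √65 + 21 = 21 + √65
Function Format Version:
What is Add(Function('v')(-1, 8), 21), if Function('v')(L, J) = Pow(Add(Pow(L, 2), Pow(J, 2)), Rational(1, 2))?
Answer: Add(21, Pow(65, Rational(1, 2))) ≈ 29.062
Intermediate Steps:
Function('v')(L, J) = Pow(Add(Pow(J, 2), Pow(L, 2)), Rational(1, 2))
Add(Function('v')(-1, 8), 21) = Add(Pow(Add(Pow(8, 2), Pow(-1, 2)), Rational(1, 2)), 21) = Add(Pow(Add(64, 1), Rational(1, 2)), 21) = Add(Pow(65, Rational(1, 2)), 21) = Add(21, Pow(65, Rational(1, 2)))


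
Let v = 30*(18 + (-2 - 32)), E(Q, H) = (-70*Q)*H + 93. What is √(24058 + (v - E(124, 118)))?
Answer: 5*√41909 ≈ 1023.6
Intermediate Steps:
E(Q, H) = 93 - 70*H*Q (E(Q, H) = -70*H*Q + 93 = 93 - 70*H*Q)
v = -480 (v = 30*(18 - 34) = 30*(-16) = -480)
√(24058 + (v - E(124, 118))) = √(24058 + (-480 - (93 - 70*118*124))) = √(24058 + (-480 - (93 - 1024240))) = √(24058 + (-480 - 1*(-1024147))) = √(24058 + (-480 + 1024147)) = √(24058 + 1023667) = √1047725 = 5*√41909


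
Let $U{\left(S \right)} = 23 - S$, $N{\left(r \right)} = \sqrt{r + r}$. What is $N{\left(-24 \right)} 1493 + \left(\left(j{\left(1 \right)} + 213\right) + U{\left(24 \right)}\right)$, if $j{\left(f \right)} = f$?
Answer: $213 + 5972 i \sqrt{3} \approx 213.0 + 10344.0 i$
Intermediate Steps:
$N{\left(r \right)} = \sqrt{2} \sqrt{r}$ ($N{\left(r \right)} = \sqrt{2 r} = \sqrt{2} \sqrt{r}$)
$N{\left(-24 \right)} 1493 + \left(\left(j{\left(1 \right)} + 213\right) + U{\left(24 \right)}\right) = \sqrt{2} \sqrt{-24} \cdot 1493 + \left(\left(1 + 213\right) + \left(23 - 24\right)\right) = \sqrt{2} \cdot 2 i \sqrt{6} \cdot 1493 + \left(214 + \left(23 - 24\right)\right) = 4 i \sqrt{3} \cdot 1493 + \left(214 - 1\right) = 5972 i \sqrt{3} + 213 = 213 + 5972 i \sqrt{3}$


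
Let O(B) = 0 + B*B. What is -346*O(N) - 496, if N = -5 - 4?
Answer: -28522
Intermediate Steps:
N = -9
O(B) = B² (O(B) = 0 + B² = B²)
-346*O(N) - 496 = -346*(-9)² - 496 = -346*81 - 496 = -28026 - 496 = -28522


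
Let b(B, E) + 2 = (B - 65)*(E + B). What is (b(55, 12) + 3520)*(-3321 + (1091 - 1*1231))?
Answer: -9856928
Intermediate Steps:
b(B, E) = -2 + (-65 + B)*(B + E) (b(B, E) = -2 + (B - 65)*(E + B) = -2 + (-65 + B)*(B + E))
(b(55, 12) + 3520)*(-3321 + (1091 - 1*1231)) = ((-2 + 55² - 65*55 - 65*12 + 55*12) + 3520)*(-3321 + (1091 - 1*1231)) = ((-2 + 3025 - 3575 - 780 + 660) + 3520)*(-3321 + (1091 - 1231)) = (-672 + 3520)*(-3321 - 140) = 2848*(-3461) = -9856928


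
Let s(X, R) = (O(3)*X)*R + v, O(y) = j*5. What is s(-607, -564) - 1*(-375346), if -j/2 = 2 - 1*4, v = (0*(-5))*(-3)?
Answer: 7222306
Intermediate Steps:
v = 0 (v = 0*(-3) = 0)
j = 4 (j = -2*(2 - 1*4) = -2*(2 - 4) = -2*(-2) = 4)
O(y) = 20 (O(y) = 4*5 = 20)
s(X, R) = 20*R*X (s(X, R) = (20*X)*R + 0 = 20*R*X + 0 = 20*R*X)
s(-607, -564) - 1*(-375346) = 20*(-564)*(-607) - 1*(-375346) = 6846960 + 375346 = 7222306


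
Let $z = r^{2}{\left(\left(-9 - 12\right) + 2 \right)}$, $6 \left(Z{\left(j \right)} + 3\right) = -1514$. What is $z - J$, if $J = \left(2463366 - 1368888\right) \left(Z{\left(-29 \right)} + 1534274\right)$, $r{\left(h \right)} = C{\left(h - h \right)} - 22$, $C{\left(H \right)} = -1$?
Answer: $-1678949681727$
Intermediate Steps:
$Z{\left(j \right)} = - \frac{766}{3}$ ($Z{\left(j \right)} = -3 + \frac{1}{6} \left(-1514\right) = -3 - \frac{757}{3} = - \frac{766}{3}$)
$r{\left(h \right)} = -23$ ($r{\left(h \right)} = -1 - 22 = -23$)
$z = 529$ ($z = \left(-23\right)^{2} = 529$)
$J = 1678949682256$ ($J = \left(2463366 - 1368888\right) \left(- \frac{766}{3} + 1534274\right) = 1094478 \cdot \frac{4602056}{3} = 1678949682256$)
$z - J = 529 - 1678949682256 = -1678949681727$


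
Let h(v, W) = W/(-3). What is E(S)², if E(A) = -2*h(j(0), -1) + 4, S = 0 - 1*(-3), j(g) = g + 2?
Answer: 100/9 ≈ 11.111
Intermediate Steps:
j(g) = 2 + g
h(v, W) = -W/3 (h(v, W) = W*(-⅓) = -W/3)
S = 3 (S = 0 + 3 = 3)
E(A) = 10/3 (E(A) = -(-2)*(-1)/3 + 4 = -2*⅓ + 4 = -⅔ + 4 = 10/3)
E(S)² = (10/3)² = 100/9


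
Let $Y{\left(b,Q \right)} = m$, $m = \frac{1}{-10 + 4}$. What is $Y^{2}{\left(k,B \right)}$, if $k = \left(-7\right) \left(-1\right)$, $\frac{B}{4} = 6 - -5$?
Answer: $\frac{1}{36} \approx 0.027778$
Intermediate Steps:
$m = - \frac{1}{6}$ ($m = \frac{1}{-6} = - \frac{1}{6} \approx -0.16667$)
$B = 44$ ($B = 4 \left(6 - -5\right) = 4 \left(6 + 5\right) = 4 \cdot 11 = 44$)
$k = 7$
$Y{\left(b,Q \right)} = - \frac{1}{6}$
$Y^{2}{\left(k,B \right)} = \left(- \frac{1}{6}\right)^{2} = \frac{1}{36}$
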